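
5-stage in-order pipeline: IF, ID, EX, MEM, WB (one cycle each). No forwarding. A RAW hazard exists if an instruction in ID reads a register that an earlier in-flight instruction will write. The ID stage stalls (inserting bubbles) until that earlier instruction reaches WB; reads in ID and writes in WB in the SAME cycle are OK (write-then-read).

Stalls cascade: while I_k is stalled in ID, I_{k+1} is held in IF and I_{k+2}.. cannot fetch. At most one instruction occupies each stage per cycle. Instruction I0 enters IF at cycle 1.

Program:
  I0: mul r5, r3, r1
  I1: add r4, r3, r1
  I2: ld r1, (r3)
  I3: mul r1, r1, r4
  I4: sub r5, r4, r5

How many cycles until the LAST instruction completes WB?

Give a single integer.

Answer: 11

Derivation:
I0 mul r5 <- r3,r1: IF@1 ID@2 stall=0 (-) EX@3 MEM@4 WB@5
I1 add r4 <- r3,r1: IF@2 ID@3 stall=0 (-) EX@4 MEM@5 WB@6
I2 ld r1 <- r3: IF@3 ID@4 stall=0 (-) EX@5 MEM@6 WB@7
I3 mul r1 <- r1,r4: IF@4 ID@5 stall=2 (RAW on I2.r1 (WB@7)) EX@8 MEM@9 WB@10
I4 sub r5 <- r4,r5: IF@5 ID@8 stall=0 (-) EX@9 MEM@10 WB@11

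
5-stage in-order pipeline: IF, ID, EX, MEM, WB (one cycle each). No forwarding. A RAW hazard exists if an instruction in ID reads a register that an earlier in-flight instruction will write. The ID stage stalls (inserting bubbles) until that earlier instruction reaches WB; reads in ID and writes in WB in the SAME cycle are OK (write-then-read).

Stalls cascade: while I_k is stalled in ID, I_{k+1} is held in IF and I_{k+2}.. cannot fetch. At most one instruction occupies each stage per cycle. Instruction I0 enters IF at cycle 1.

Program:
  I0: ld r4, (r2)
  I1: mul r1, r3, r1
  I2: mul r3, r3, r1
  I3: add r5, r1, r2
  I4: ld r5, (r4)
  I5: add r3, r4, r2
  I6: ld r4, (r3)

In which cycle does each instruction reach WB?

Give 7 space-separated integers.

Answer: 5 6 9 10 11 12 15

Derivation:
I0 ld r4 <- r2: IF@1 ID@2 stall=0 (-) EX@3 MEM@4 WB@5
I1 mul r1 <- r3,r1: IF@2 ID@3 stall=0 (-) EX@4 MEM@5 WB@6
I2 mul r3 <- r3,r1: IF@3 ID@4 stall=2 (RAW on I1.r1 (WB@6)) EX@7 MEM@8 WB@9
I3 add r5 <- r1,r2: IF@4 ID@7 stall=0 (-) EX@8 MEM@9 WB@10
I4 ld r5 <- r4: IF@7 ID@8 stall=0 (-) EX@9 MEM@10 WB@11
I5 add r3 <- r4,r2: IF@8 ID@9 stall=0 (-) EX@10 MEM@11 WB@12
I6 ld r4 <- r3: IF@9 ID@10 stall=2 (RAW on I5.r3 (WB@12)) EX@13 MEM@14 WB@15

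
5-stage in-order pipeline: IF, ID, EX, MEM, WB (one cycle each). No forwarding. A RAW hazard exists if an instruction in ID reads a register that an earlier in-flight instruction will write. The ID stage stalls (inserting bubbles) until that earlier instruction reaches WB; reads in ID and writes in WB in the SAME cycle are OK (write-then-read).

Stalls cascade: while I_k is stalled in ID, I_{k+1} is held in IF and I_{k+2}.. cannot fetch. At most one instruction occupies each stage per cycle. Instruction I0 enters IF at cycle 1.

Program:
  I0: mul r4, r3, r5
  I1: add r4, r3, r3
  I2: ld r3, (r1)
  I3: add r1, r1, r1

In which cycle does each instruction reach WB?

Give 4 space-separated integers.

Answer: 5 6 7 8

Derivation:
I0 mul r4 <- r3,r5: IF@1 ID@2 stall=0 (-) EX@3 MEM@4 WB@5
I1 add r4 <- r3,r3: IF@2 ID@3 stall=0 (-) EX@4 MEM@5 WB@6
I2 ld r3 <- r1: IF@3 ID@4 stall=0 (-) EX@5 MEM@6 WB@7
I3 add r1 <- r1,r1: IF@4 ID@5 stall=0 (-) EX@6 MEM@7 WB@8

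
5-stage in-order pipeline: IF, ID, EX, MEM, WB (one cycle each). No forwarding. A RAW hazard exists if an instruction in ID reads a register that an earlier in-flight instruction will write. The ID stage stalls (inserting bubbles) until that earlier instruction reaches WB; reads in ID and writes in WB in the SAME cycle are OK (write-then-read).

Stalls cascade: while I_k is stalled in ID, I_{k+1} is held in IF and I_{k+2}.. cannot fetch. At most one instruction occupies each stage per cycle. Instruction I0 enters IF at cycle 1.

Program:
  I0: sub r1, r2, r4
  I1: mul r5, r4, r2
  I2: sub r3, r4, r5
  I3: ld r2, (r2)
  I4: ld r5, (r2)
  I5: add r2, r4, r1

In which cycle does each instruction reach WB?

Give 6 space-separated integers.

Answer: 5 6 9 10 13 14

Derivation:
I0 sub r1 <- r2,r4: IF@1 ID@2 stall=0 (-) EX@3 MEM@4 WB@5
I1 mul r5 <- r4,r2: IF@2 ID@3 stall=0 (-) EX@4 MEM@5 WB@6
I2 sub r3 <- r4,r5: IF@3 ID@4 stall=2 (RAW on I1.r5 (WB@6)) EX@7 MEM@8 WB@9
I3 ld r2 <- r2: IF@4 ID@7 stall=0 (-) EX@8 MEM@9 WB@10
I4 ld r5 <- r2: IF@7 ID@8 stall=2 (RAW on I3.r2 (WB@10)) EX@11 MEM@12 WB@13
I5 add r2 <- r4,r1: IF@8 ID@11 stall=0 (-) EX@12 MEM@13 WB@14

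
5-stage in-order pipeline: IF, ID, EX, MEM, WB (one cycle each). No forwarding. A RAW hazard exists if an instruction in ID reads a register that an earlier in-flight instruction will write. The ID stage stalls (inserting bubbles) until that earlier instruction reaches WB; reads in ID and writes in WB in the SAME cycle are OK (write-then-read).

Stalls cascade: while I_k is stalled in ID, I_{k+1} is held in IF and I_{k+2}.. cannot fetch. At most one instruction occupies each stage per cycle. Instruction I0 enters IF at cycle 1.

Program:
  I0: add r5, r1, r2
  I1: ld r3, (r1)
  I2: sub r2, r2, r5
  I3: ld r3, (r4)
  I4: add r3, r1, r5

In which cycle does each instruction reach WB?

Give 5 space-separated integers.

I0 add r5 <- r1,r2: IF@1 ID@2 stall=0 (-) EX@3 MEM@4 WB@5
I1 ld r3 <- r1: IF@2 ID@3 stall=0 (-) EX@4 MEM@5 WB@6
I2 sub r2 <- r2,r5: IF@3 ID@4 stall=1 (RAW on I0.r5 (WB@5)) EX@6 MEM@7 WB@8
I3 ld r3 <- r4: IF@4 ID@6 stall=0 (-) EX@7 MEM@8 WB@9
I4 add r3 <- r1,r5: IF@6 ID@7 stall=0 (-) EX@8 MEM@9 WB@10

Answer: 5 6 8 9 10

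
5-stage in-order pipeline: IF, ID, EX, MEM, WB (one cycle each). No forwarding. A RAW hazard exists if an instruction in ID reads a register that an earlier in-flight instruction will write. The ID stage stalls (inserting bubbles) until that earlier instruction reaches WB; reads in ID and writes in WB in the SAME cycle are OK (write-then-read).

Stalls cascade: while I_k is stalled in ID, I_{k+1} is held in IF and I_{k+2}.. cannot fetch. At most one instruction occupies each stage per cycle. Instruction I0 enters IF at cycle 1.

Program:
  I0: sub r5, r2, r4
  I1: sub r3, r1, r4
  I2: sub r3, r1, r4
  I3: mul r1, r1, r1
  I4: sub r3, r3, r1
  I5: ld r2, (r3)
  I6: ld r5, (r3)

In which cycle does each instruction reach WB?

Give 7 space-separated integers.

I0 sub r5 <- r2,r4: IF@1 ID@2 stall=0 (-) EX@3 MEM@4 WB@5
I1 sub r3 <- r1,r4: IF@2 ID@3 stall=0 (-) EX@4 MEM@5 WB@6
I2 sub r3 <- r1,r4: IF@3 ID@4 stall=0 (-) EX@5 MEM@6 WB@7
I3 mul r1 <- r1,r1: IF@4 ID@5 stall=0 (-) EX@6 MEM@7 WB@8
I4 sub r3 <- r3,r1: IF@5 ID@6 stall=2 (RAW on I3.r1 (WB@8)) EX@9 MEM@10 WB@11
I5 ld r2 <- r3: IF@6 ID@9 stall=2 (RAW on I4.r3 (WB@11)) EX@12 MEM@13 WB@14
I6 ld r5 <- r3: IF@9 ID@12 stall=0 (-) EX@13 MEM@14 WB@15

Answer: 5 6 7 8 11 14 15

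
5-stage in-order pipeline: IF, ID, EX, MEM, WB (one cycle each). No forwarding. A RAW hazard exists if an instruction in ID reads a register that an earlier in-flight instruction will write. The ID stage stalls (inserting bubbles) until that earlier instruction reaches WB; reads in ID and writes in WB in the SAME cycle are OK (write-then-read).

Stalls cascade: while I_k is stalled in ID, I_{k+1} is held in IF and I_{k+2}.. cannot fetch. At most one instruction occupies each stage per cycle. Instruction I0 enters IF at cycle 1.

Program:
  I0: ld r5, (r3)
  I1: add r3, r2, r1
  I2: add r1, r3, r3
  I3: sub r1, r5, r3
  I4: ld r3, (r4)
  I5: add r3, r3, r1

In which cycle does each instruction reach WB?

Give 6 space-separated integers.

I0 ld r5 <- r3: IF@1 ID@2 stall=0 (-) EX@3 MEM@4 WB@5
I1 add r3 <- r2,r1: IF@2 ID@3 stall=0 (-) EX@4 MEM@5 WB@6
I2 add r1 <- r3,r3: IF@3 ID@4 stall=2 (RAW on I1.r3 (WB@6)) EX@7 MEM@8 WB@9
I3 sub r1 <- r5,r3: IF@4 ID@7 stall=0 (-) EX@8 MEM@9 WB@10
I4 ld r3 <- r4: IF@7 ID@8 stall=0 (-) EX@9 MEM@10 WB@11
I5 add r3 <- r3,r1: IF@8 ID@9 stall=2 (RAW on I4.r3 (WB@11)) EX@12 MEM@13 WB@14

Answer: 5 6 9 10 11 14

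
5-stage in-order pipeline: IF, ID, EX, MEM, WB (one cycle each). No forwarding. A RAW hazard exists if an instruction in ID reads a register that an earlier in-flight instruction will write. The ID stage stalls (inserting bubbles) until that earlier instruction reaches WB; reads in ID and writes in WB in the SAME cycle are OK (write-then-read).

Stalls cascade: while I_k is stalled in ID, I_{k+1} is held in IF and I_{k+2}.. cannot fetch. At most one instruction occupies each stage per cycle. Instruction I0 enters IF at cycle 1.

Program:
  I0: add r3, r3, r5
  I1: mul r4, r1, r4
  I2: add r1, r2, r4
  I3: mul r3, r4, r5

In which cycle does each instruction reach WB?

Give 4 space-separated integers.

Answer: 5 6 9 10

Derivation:
I0 add r3 <- r3,r5: IF@1 ID@2 stall=0 (-) EX@3 MEM@4 WB@5
I1 mul r4 <- r1,r4: IF@2 ID@3 stall=0 (-) EX@4 MEM@5 WB@6
I2 add r1 <- r2,r4: IF@3 ID@4 stall=2 (RAW on I1.r4 (WB@6)) EX@7 MEM@8 WB@9
I3 mul r3 <- r4,r5: IF@4 ID@7 stall=0 (-) EX@8 MEM@9 WB@10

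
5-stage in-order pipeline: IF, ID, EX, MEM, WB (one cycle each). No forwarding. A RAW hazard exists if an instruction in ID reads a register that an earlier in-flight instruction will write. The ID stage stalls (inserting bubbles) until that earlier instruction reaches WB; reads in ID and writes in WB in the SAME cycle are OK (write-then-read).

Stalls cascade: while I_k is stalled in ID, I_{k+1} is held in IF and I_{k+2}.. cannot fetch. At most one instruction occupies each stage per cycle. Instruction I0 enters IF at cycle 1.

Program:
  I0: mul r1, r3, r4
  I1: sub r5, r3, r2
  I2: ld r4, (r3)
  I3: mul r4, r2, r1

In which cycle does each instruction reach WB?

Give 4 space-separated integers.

Answer: 5 6 7 8

Derivation:
I0 mul r1 <- r3,r4: IF@1 ID@2 stall=0 (-) EX@3 MEM@4 WB@5
I1 sub r5 <- r3,r2: IF@2 ID@3 stall=0 (-) EX@4 MEM@5 WB@6
I2 ld r4 <- r3: IF@3 ID@4 stall=0 (-) EX@5 MEM@6 WB@7
I3 mul r4 <- r2,r1: IF@4 ID@5 stall=0 (-) EX@6 MEM@7 WB@8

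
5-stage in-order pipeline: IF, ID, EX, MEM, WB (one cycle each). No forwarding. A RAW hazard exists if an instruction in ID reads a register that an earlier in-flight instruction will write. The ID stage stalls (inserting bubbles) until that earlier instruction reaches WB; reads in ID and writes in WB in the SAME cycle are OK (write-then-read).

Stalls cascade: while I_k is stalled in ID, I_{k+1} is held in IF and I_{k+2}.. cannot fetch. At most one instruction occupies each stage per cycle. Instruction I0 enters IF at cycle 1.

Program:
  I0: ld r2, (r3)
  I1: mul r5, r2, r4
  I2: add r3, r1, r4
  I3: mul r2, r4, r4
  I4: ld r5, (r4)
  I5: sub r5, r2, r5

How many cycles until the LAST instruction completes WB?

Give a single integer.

Answer: 14

Derivation:
I0 ld r2 <- r3: IF@1 ID@2 stall=0 (-) EX@3 MEM@4 WB@5
I1 mul r5 <- r2,r4: IF@2 ID@3 stall=2 (RAW on I0.r2 (WB@5)) EX@6 MEM@7 WB@8
I2 add r3 <- r1,r4: IF@3 ID@6 stall=0 (-) EX@7 MEM@8 WB@9
I3 mul r2 <- r4,r4: IF@6 ID@7 stall=0 (-) EX@8 MEM@9 WB@10
I4 ld r5 <- r4: IF@7 ID@8 stall=0 (-) EX@9 MEM@10 WB@11
I5 sub r5 <- r2,r5: IF@8 ID@9 stall=2 (RAW on I4.r5 (WB@11)) EX@12 MEM@13 WB@14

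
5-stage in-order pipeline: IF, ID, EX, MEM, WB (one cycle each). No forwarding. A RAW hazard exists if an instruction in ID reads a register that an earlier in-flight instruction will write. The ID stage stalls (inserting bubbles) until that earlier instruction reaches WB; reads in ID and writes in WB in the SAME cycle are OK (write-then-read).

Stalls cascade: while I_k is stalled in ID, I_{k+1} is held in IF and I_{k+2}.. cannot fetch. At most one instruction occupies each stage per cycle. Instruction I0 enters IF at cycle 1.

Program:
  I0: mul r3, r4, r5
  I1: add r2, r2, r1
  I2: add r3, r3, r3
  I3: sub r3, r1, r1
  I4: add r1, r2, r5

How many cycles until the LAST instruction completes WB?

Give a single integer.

I0 mul r3 <- r4,r5: IF@1 ID@2 stall=0 (-) EX@3 MEM@4 WB@5
I1 add r2 <- r2,r1: IF@2 ID@3 stall=0 (-) EX@4 MEM@5 WB@6
I2 add r3 <- r3,r3: IF@3 ID@4 stall=1 (RAW on I0.r3 (WB@5)) EX@6 MEM@7 WB@8
I3 sub r3 <- r1,r1: IF@4 ID@6 stall=0 (-) EX@7 MEM@8 WB@9
I4 add r1 <- r2,r5: IF@6 ID@7 stall=0 (-) EX@8 MEM@9 WB@10

Answer: 10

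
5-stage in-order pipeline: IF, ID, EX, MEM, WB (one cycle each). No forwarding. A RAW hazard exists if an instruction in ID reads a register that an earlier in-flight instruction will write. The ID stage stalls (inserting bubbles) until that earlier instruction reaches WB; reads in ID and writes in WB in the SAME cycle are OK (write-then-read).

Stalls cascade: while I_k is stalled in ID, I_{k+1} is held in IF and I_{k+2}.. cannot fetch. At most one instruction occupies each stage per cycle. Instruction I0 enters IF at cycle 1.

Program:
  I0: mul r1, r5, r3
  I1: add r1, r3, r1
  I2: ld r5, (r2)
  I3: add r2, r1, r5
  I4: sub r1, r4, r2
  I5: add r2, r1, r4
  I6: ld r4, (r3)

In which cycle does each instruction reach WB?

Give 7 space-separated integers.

I0 mul r1 <- r5,r3: IF@1 ID@2 stall=0 (-) EX@3 MEM@4 WB@5
I1 add r1 <- r3,r1: IF@2 ID@3 stall=2 (RAW on I0.r1 (WB@5)) EX@6 MEM@7 WB@8
I2 ld r5 <- r2: IF@3 ID@6 stall=0 (-) EX@7 MEM@8 WB@9
I3 add r2 <- r1,r5: IF@6 ID@7 stall=2 (RAW on I2.r5 (WB@9)) EX@10 MEM@11 WB@12
I4 sub r1 <- r4,r2: IF@7 ID@10 stall=2 (RAW on I3.r2 (WB@12)) EX@13 MEM@14 WB@15
I5 add r2 <- r1,r4: IF@10 ID@13 stall=2 (RAW on I4.r1 (WB@15)) EX@16 MEM@17 WB@18
I6 ld r4 <- r3: IF@13 ID@16 stall=0 (-) EX@17 MEM@18 WB@19

Answer: 5 8 9 12 15 18 19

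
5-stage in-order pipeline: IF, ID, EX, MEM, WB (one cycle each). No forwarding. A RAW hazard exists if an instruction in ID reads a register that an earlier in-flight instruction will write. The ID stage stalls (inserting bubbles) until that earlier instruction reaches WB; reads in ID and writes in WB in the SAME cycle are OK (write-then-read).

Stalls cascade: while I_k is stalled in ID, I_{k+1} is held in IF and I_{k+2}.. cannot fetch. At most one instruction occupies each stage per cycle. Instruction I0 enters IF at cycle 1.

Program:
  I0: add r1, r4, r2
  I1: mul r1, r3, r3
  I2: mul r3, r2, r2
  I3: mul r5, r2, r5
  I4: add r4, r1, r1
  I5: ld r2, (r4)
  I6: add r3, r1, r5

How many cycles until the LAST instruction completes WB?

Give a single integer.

I0 add r1 <- r4,r2: IF@1 ID@2 stall=0 (-) EX@3 MEM@4 WB@5
I1 mul r1 <- r3,r3: IF@2 ID@3 stall=0 (-) EX@4 MEM@5 WB@6
I2 mul r3 <- r2,r2: IF@3 ID@4 stall=0 (-) EX@5 MEM@6 WB@7
I3 mul r5 <- r2,r5: IF@4 ID@5 stall=0 (-) EX@6 MEM@7 WB@8
I4 add r4 <- r1,r1: IF@5 ID@6 stall=0 (-) EX@7 MEM@8 WB@9
I5 ld r2 <- r4: IF@6 ID@7 stall=2 (RAW on I4.r4 (WB@9)) EX@10 MEM@11 WB@12
I6 add r3 <- r1,r5: IF@7 ID@10 stall=0 (-) EX@11 MEM@12 WB@13

Answer: 13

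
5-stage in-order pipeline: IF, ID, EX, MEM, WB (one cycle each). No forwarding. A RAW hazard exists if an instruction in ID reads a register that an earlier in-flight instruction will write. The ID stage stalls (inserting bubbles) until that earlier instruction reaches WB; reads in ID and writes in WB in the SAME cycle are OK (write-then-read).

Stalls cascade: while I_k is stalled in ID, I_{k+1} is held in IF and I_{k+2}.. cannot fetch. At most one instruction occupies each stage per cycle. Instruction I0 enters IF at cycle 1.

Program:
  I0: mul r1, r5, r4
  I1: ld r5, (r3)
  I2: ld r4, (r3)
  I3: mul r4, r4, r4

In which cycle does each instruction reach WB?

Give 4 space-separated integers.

Answer: 5 6 7 10

Derivation:
I0 mul r1 <- r5,r4: IF@1 ID@2 stall=0 (-) EX@3 MEM@4 WB@5
I1 ld r5 <- r3: IF@2 ID@3 stall=0 (-) EX@4 MEM@5 WB@6
I2 ld r4 <- r3: IF@3 ID@4 stall=0 (-) EX@5 MEM@6 WB@7
I3 mul r4 <- r4,r4: IF@4 ID@5 stall=2 (RAW on I2.r4 (WB@7)) EX@8 MEM@9 WB@10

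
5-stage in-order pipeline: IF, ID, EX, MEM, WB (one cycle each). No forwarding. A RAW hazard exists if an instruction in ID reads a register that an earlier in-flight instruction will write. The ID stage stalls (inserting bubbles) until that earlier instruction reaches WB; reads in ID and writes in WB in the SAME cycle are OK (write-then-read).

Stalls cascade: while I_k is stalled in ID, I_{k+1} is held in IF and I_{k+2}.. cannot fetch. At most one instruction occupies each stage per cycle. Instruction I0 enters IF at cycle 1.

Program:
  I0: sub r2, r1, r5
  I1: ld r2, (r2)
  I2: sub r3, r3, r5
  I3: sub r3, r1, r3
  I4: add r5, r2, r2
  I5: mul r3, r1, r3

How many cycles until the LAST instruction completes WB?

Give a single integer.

I0 sub r2 <- r1,r5: IF@1 ID@2 stall=0 (-) EX@3 MEM@4 WB@5
I1 ld r2 <- r2: IF@2 ID@3 stall=2 (RAW on I0.r2 (WB@5)) EX@6 MEM@7 WB@8
I2 sub r3 <- r3,r5: IF@3 ID@6 stall=0 (-) EX@7 MEM@8 WB@9
I3 sub r3 <- r1,r3: IF@6 ID@7 stall=2 (RAW on I2.r3 (WB@9)) EX@10 MEM@11 WB@12
I4 add r5 <- r2,r2: IF@7 ID@10 stall=0 (-) EX@11 MEM@12 WB@13
I5 mul r3 <- r1,r3: IF@10 ID@11 stall=1 (RAW on I3.r3 (WB@12)) EX@13 MEM@14 WB@15

Answer: 15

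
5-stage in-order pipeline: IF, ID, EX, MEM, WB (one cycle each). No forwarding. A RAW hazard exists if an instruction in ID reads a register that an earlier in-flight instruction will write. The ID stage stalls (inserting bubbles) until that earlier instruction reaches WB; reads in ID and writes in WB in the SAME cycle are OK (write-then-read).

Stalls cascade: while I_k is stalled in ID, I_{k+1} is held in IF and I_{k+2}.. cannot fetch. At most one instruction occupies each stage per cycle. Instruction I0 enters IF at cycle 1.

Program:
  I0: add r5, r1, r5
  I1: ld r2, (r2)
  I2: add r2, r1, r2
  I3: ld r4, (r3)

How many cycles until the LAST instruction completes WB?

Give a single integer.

Answer: 10

Derivation:
I0 add r5 <- r1,r5: IF@1 ID@2 stall=0 (-) EX@3 MEM@4 WB@5
I1 ld r2 <- r2: IF@2 ID@3 stall=0 (-) EX@4 MEM@5 WB@6
I2 add r2 <- r1,r2: IF@3 ID@4 stall=2 (RAW on I1.r2 (WB@6)) EX@7 MEM@8 WB@9
I3 ld r4 <- r3: IF@4 ID@7 stall=0 (-) EX@8 MEM@9 WB@10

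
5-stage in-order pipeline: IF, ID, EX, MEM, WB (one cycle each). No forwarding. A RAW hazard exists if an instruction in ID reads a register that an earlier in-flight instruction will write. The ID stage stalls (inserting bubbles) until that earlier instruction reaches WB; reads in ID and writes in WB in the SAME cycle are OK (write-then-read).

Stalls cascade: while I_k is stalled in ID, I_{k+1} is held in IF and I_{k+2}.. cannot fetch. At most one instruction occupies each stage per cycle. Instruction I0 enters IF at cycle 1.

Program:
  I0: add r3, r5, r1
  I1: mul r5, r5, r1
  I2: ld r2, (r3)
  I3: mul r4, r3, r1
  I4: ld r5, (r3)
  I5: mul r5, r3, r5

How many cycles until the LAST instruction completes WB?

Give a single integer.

Answer: 13

Derivation:
I0 add r3 <- r5,r1: IF@1 ID@2 stall=0 (-) EX@3 MEM@4 WB@5
I1 mul r5 <- r5,r1: IF@2 ID@3 stall=0 (-) EX@4 MEM@5 WB@6
I2 ld r2 <- r3: IF@3 ID@4 stall=1 (RAW on I0.r3 (WB@5)) EX@6 MEM@7 WB@8
I3 mul r4 <- r3,r1: IF@4 ID@6 stall=0 (-) EX@7 MEM@8 WB@9
I4 ld r5 <- r3: IF@6 ID@7 stall=0 (-) EX@8 MEM@9 WB@10
I5 mul r5 <- r3,r5: IF@7 ID@8 stall=2 (RAW on I4.r5 (WB@10)) EX@11 MEM@12 WB@13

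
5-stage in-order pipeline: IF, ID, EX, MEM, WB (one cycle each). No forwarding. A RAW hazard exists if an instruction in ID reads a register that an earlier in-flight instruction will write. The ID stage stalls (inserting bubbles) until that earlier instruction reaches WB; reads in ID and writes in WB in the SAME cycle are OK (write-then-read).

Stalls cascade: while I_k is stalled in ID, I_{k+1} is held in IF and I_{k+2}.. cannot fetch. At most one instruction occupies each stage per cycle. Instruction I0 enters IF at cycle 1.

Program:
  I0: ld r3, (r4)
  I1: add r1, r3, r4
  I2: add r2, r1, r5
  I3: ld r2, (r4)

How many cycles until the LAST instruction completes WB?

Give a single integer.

I0 ld r3 <- r4: IF@1 ID@2 stall=0 (-) EX@3 MEM@4 WB@5
I1 add r1 <- r3,r4: IF@2 ID@3 stall=2 (RAW on I0.r3 (WB@5)) EX@6 MEM@7 WB@8
I2 add r2 <- r1,r5: IF@3 ID@6 stall=2 (RAW on I1.r1 (WB@8)) EX@9 MEM@10 WB@11
I3 ld r2 <- r4: IF@6 ID@9 stall=0 (-) EX@10 MEM@11 WB@12

Answer: 12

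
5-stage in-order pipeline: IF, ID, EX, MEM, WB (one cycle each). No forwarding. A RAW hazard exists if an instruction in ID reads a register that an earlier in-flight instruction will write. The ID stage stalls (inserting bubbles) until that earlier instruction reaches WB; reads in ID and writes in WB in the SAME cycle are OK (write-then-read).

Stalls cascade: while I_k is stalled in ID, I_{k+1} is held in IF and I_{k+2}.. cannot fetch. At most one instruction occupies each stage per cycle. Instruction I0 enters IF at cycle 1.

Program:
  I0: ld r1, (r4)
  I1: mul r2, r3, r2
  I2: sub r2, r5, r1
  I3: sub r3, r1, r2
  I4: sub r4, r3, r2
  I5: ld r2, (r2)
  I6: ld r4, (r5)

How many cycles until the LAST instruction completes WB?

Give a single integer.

Answer: 16

Derivation:
I0 ld r1 <- r4: IF@1 ID@2 stall=0 (-) EX@3 MEM@4 WB@5
I1 mul r2 <- r3,r2: IF@2 ID@3 stall=0 (-) EX@4 MEM@5 WB@6
I2 sub r2 <- r5,r1: IF@3 ID@4 stall=1 (RAW on I0.r1 (WB@5)) EX@6 MEM@7 WB@8
I3 sub r3 <- r1,r2: IF@4 ID@6 stall=2 (RAW on I2.r2 (WB@8)) EX@9 MEM@10 WB@11
I4 sub r4 <- r3,r2: IF@6 ID@9 stall=2 (RAW on I3.r3 (WB@11)) EX@12 MEM@13 WB@14
I5 ld r2 <- r2: IF@9 ID@12 stall=0 (-) EX@13 MEM@14 WB@15
I6 ld r4 <- r5: IF@12 ID@13 stall=0 (-) EX@14 MEM@15 WB@16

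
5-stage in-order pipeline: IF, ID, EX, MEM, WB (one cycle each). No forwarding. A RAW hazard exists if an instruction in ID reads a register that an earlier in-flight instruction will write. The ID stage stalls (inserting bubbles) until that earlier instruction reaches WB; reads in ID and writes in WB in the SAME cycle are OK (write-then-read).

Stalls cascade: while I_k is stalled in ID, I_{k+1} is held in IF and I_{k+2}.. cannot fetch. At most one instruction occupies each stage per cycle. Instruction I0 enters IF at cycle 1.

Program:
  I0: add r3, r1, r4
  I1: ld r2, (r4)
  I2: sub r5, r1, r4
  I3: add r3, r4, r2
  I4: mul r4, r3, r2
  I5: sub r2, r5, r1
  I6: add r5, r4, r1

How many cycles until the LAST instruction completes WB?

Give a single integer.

Answer: 15

Derivation:
I0 add r3 <- r1,r4: IF@1 ID@2 stall=0 (-) EX@3 MEM@4 WB@5
I1 ld r2 <- r4: IF@2 ID@3 stall=0 (-) EX@4 MEM@5 WB@6
I2 sub r5 <- r1,r4: IF@3 ID@4 stall=0 (-) EX@5 MEM@6 WB@7
I3 add r3 <- r4,r2: IF@4 ID@5 stall=1 (RAW on I1.r2 (WB@6)) EX@7 MEM@8 WB@9
I4 mul r4 <- r3,r2: IF@5 ID@7 stall=2 (RAW on I3.r3 (WB@9)) EX@10 MEM@11 WB@12
I5 sub r2 <- r5,r1: IF@7 ID@10 stall=0 (-) EX@11 MEM@12 WB@13
I6 add r5 <- r4,r1: IF@10 ID@11 stall=1 (RAW on I4.r4 (WB@12)) EX@13 MEM@14 WB@15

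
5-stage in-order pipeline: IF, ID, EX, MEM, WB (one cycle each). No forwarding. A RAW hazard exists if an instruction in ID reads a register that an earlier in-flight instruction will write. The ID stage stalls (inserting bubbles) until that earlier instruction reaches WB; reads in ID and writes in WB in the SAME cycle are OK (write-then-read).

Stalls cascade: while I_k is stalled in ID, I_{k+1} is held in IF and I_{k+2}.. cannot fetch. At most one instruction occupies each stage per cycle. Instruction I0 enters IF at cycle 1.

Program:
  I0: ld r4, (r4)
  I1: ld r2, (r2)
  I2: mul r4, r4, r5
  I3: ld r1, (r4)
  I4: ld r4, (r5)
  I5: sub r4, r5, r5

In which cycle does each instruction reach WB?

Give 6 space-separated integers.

Answer: 5 6 8 11 12 13

Derivation:
I0 ld r4 <- r4: IF@1 ID@2 stall=0 (-) EX@3 MEM@4 WB@5
I1 ld r2 <- r2: IF@2 ID@3 stall=0 (-) EX@4 MEM@5 WB@6
I2 mul r4 <- r4,r5: IF@3 ID@4 stall=1 (RAW on I0.r4 (WB@5)) EX@6 MEM@7 WB@8
I3 ld r1 <- r4: IF@4 ID@6 stall=2 (RAW on I2.r4 (WB@8)) EX@9 MEM@10 WB@11
I4 ld r4 <- r5: IF@6 ID@9 stall=0 (-) EX@10 MEM@11 WB@12
I5 sub r4 <- r5,r5: IF@9 ID@10 stall=0 (-) EX@11 MEM@12 WB@13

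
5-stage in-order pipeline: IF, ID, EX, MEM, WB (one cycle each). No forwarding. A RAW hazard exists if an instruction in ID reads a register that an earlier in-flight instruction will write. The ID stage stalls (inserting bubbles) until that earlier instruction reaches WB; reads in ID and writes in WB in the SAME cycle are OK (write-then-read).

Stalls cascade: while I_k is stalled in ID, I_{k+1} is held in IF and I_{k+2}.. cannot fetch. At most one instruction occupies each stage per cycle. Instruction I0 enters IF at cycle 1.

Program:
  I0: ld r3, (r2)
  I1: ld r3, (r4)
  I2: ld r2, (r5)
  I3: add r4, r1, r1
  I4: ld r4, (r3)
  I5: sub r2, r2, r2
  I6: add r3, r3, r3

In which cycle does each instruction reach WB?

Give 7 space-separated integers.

Answer: 5 6 7 8 9 10 11

Derivation:
I0 ld r3 <- r2: IF@1 ID@2 stall=0 (-) EX@3 MEM@4 WB@5
I1 ld r3 <- r4: IF@2 ID@3 stall=0 (-) EX@4 MEM@5 WB@6
I2 ld r2 <- r5: IF@3 ID@4 stall=0 (-) EX@5 MEM@6 WB@7
I3 add r4 <- r1,r1: IF@4 ID@5 stall=0 (-) EX@6 MEM@7 WB@8
I4 ld r4 <- r3: IF@5 ID@6 stall=0 (-) EX@7 MEM@8 WB@9
I5 sub r2 <- r2,r2: IF@6 ID@7 stall=0 (-) EX@8 MEM@9 WB@10
I6 add r3 <- r3,r3: IF@7 ID@8 stall=0 (-) EX@9 MEM@10 WB@11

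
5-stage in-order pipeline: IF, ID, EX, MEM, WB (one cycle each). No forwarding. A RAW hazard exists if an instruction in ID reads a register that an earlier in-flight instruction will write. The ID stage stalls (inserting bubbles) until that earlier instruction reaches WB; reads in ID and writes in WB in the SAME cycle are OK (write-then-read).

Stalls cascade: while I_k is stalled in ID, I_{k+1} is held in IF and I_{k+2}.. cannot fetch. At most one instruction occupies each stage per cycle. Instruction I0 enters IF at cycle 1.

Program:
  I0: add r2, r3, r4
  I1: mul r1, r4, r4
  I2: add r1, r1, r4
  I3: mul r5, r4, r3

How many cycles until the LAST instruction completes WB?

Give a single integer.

I0 add r2 <- r3,r4: IF@1 ID@2 stall=0 (-) EX@3 MEM@4 WB@5
I1 mul r1 <- r4,r4: IF@2 ID@3 stall=0 (-) EX@4 MEM@5 WB@6
I2 add r1 <- r1,r4: IF@3 ID@4 stall=2 (RAW on I1.r1 (WB@6)) EX@7 MEM@8 WB@9
I3 mul r5 <- r4,r3: IF@4 ID@7 stall=0 (-) EX@8 MEM@9 WB@10

Answer: 10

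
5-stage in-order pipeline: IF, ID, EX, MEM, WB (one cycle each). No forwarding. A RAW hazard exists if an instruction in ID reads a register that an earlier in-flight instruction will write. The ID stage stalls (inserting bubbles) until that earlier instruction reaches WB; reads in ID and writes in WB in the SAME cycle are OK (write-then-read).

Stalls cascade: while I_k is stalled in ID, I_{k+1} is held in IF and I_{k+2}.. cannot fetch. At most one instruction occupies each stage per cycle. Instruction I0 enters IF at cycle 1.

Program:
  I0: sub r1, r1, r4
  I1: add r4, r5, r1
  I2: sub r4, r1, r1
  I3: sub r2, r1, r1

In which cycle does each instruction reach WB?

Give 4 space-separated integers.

I0 sub r1 <- r1,r4: IF@1 ID@2 stall=0 (-) EX@3 MEM@4 WB@5
I1 add r4 <- r5,r1: IF@2 ID@3 stall=2 (RAW on I0.r1 (WB@5)) EX@6 MEM@7 WB@8
I2 sub r4 <- r1,r1: IF@3 ID@6 stall=0 (-) EX@7 MEM@8 WB@9
I3 sub r2 <- r1,r1: IF@6 ID@7 stall=0 (-) EX@8 MEM@9 WB@10

Answer: 5 8 9 10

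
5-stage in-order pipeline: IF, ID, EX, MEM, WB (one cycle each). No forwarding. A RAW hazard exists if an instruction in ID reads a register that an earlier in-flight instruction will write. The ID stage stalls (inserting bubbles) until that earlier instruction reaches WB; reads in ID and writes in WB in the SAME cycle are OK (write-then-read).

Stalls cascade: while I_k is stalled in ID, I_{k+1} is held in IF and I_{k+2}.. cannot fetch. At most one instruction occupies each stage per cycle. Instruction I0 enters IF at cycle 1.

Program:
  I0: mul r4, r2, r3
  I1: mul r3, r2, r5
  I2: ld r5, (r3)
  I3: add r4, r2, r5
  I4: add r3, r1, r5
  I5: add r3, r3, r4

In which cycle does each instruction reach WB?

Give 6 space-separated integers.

Answer: 5 6 9 12 13 16

Derivation:
I0 mul r4 <- r2,r3: IF@1 ID@2 stall=0 (-) EX@3 MEM@4 WB@5
I1 mul r3 <- r2,r5: IF@2 ID@3 stall=0 (-) EX@4 MEM@5 WB@6
I2 ld r5 <- r3: IF@3 ID@4 stall=2 (RAW on I1.r3 (WB@6)) EX@7 MEM@8 WB@9
I3 add r4 <- r2,r5: IF@4 ID@7 stall=2 (RAW on I2.r5 (WB@9)) EX@10 MEM@11 WB@12
I4 add r3 <- r1,r5: IF@7 ID@10 stall=0 (-) EX@11 MEM@12 WB@13
I5 add r3 <- r3,r4: IF@10 ID@11 stall=2 (RAW on I4.r3 (WB@13)) EX@14 MEM@15 WB@16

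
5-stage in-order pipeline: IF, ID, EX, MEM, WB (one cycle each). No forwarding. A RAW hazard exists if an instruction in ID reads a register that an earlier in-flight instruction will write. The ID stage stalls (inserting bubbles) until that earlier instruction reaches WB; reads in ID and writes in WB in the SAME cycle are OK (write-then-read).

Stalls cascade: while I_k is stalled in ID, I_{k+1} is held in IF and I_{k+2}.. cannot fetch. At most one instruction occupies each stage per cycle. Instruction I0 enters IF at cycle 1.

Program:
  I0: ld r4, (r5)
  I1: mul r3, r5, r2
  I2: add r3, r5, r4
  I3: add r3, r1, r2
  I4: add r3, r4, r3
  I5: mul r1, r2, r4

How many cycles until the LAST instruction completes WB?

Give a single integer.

I0 ld r4 <- r5: IF@1 ID@2 stall=0 (-) EX@3 MEM@4 WB@5
I1 mul r3 <- r5,r2: IF@2 ID@3 stall=0 (-) EX@4 MEM@5 WB@6
I2 add r3 <- r5,r4: IF@3 ID@4 stall=1 (RAW on I0.r4 (WB@5)) EX@6 MEM@7 WB@8
I3 add r3 <- r1,r2: IF@4 ID@6 stall=0 (-) EX@7 MEM@8 WB@9
I4 add r3 <- r4,r3: IF@6 ID@7 stall=2 (RAW on I3.r3 (WB@9)) EX@10 MEM@11 WB@12
I5 mul r1 <- r2,r4: IF@7 ID@10 stall=0 (-) EX@11 MEM@12 WB@13

Answer: 13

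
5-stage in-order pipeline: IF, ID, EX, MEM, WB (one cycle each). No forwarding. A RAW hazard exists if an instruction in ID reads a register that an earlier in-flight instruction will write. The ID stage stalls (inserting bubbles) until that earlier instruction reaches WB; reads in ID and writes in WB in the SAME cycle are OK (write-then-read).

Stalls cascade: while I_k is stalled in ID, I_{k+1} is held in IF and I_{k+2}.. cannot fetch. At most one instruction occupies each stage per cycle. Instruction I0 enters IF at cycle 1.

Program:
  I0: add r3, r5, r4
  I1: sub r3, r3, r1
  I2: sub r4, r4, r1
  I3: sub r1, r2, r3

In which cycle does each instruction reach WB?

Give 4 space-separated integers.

Answer: 5 8 9 11

Derivation:
I0 add r3 <- r5,r4: IF@1 ID@2 stall=0 (-) EX@3 MEM@4 WB@5
I1 sub r3 <- r3,r1: IF@2 ID@3 stall=2 (RAW on I0.r3 (WB@5)) EX@6 MEM@7 WB@8
I2 sub r4 <- r4,r1: IF@3 ID@6 stall=0 (-) EX@7 MEM@8 WB@9
I3 sub r1 <- r2,r3: IF@6 ID@7 stall=1 (RAW on I1.r3 (WB@8)) EX@9 MEM@10 WB@11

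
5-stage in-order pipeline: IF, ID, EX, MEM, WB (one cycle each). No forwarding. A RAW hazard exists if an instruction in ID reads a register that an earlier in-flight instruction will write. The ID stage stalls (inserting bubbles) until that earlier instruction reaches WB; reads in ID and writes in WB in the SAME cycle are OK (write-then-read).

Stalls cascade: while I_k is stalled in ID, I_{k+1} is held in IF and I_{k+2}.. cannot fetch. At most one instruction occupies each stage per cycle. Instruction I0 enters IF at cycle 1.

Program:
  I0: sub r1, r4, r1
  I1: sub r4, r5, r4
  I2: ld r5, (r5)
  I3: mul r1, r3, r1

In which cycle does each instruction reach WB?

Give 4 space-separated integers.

I0 sub r1 <- r4,r1: IF@1 ID@2 stall=0 (-) EX@3 MEM@4 WB@5
I1 sub r4 <- r5,r4: IF@2 ID@3 stall=0 (-) EX@4 MEM@5 WB@6
I2 ld r5 <- r5: IF@3 ID@4 stall=0 (-) EX@5 MEM@6 WB@7
I3 mul r1 <- r3,r1: IF@4 ID@5 stall=0 (-) EX@6 MEM@7 WB@8

Answer: 5 6 7 8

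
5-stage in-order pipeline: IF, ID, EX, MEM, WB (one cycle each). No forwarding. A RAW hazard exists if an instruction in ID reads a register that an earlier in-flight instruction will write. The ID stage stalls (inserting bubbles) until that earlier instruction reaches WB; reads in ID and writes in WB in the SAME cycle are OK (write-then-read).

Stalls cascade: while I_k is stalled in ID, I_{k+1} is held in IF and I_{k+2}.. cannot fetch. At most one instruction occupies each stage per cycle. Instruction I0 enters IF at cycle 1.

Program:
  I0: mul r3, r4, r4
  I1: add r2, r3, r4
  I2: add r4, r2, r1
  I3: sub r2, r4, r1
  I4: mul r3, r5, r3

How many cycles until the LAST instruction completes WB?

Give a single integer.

I0 mul r3 <- r4,r4: IF@1 ID@2 stall=0 (-) EX@3 MEM@4 WB@5
I1 add r2 <- r3,r4: IF@2 ID@3 stall=2 (RAW on I0.r3 (WB@5)) EX@6 MEM@7 WB@8
I2 add r4 <- r2,r1: IF@3 ID@6 stall=2 (RAW on I1.r2 (WB@8)) EX@9 MEM@10 WB@11
I3 sub r2 <- r4,r1: IF@6 ID@9 stall=2 (RAW on I2.r4 (WB@11)) EX@12 MEM@13 WB@14
I4 mul r3 <- r5,r3: IF@9 ID@12 stall=0 (-) EX@13 MEM@14 WB@15

Answer: 15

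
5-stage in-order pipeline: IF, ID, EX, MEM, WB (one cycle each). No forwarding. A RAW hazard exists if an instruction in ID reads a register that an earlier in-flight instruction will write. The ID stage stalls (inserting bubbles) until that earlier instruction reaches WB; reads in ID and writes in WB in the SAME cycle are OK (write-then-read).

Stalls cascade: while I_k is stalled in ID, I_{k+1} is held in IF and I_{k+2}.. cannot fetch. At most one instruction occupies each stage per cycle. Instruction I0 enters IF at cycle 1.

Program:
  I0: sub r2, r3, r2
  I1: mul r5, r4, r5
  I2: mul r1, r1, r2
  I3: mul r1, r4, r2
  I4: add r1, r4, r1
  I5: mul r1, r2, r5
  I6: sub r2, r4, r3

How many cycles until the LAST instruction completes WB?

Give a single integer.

Answer: 14

Derivation:
I0 sub r2 <- r3,r2: IF@1 ID@2 stall=0 (-) EX@3 MEM@4 WB@5
I1 mul r5 <- r4,r5: IF@2 ID@3 stall=0 (-) EX@4 MEM@5 WB@6
I2 mul r1 <- r1,r2: IF@3 ID@4 stall=1 (RAW on I0.r2 (WB@5)) EX@6 MEM@7 WB@8
I3 mul r1 <- r4,r2: IF@4 ID@6 stall=0 (-) EX@7 MEM@8 WB@9
I4 add r1 <- r4,r1: IF@6 ID@7 stall=2 (RAW on I3.r1 (WB@9)) EX@10 MEM@11 WB@12
I5 mul r1 <- r2,r5: IF@7 ID@10 stall=0 (-) EX@11 MEM@12 WB@13
I6 sub r2 <- r4,r3: IF@10 ID@11 stall=0 (-) EX@12 MEM@13 WB@14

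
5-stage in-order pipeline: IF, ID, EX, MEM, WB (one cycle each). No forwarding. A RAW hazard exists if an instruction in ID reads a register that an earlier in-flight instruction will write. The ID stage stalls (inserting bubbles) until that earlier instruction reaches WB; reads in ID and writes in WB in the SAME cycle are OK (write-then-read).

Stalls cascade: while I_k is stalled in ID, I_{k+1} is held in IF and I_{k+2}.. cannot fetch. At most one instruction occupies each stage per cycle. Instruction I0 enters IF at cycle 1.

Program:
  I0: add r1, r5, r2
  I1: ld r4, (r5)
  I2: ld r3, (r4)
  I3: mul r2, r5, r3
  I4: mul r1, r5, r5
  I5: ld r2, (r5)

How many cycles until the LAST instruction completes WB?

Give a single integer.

I0 add r1 <- r5,r2: IF@1 ID@2 stall=0 (-) EX@3 MEM@4 WB@5
I1 ld r4 <- r5: IF@2 ID@3 stall=0 (-) EX@4 MEM@5 WB@6
I2 ld r3 <- r4: IF@3 ID@4 stall=2 (RAW on I1.r4 (WB@6)) EX@7 MEM@8 WB@9
I3 mul r2 <- r5,r3: IF@4 ID@7 stall=2 (RAW on I2.r3 (WB@9)) EX@10 MEM@11 WB@12
I4 mul r1 <- r5,r5: IF@7 ID@10 stall=0 (-) EX@11 MEM@12 WB@13
I5 ld r2 <- r5: IF@10 ID@11 stall=0 (-) EX@12 MEM@13 WB@14

Answer: 14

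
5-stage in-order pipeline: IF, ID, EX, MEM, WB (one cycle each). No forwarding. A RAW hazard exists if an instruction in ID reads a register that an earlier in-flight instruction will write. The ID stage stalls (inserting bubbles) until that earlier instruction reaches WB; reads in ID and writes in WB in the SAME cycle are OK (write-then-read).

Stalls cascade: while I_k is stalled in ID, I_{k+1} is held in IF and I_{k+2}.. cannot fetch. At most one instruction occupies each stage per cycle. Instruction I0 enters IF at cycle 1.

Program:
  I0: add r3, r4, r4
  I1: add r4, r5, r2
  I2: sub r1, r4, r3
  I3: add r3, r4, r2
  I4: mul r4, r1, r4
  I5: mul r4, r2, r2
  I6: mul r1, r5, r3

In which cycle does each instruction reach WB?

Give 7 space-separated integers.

I0 add r3 <- r4,r4: IF@1 ID@2 stall=0 (-) EX@3 MEM@4 WB@5
I1 add r4 <- r5,r2: IF@2 ID@3 stall=0 (-) EX@4 MEM@5 WB@6
I2 sub r1 <- r4,r3: IF@3 ID@4 stall=2 (RAW on I1.r4 (WB@6)) EX@7 MEM@8 WB@9
I3 add r3 <- r4,r2: IF@4 ID@7 stall=0 (-) EX@8 MEM@9 WB@10
I4 mul r4 <- r1,r4: IF@7 ID@8 stall=1 (RAW on I2.r1 (WB@9)) EX@10 MEM@11 WB@12
I5 mul r4 <- r2,r2: IF@8 ID@10 stall=0 (-) EX@11 MEM@12 WB@13
I6 mul r1 <- r5,r3: IF@10 ID@11 stall=0 (-) EX@12 MEM@13 WB@14

Answer: 5 6 9 10 12 13 14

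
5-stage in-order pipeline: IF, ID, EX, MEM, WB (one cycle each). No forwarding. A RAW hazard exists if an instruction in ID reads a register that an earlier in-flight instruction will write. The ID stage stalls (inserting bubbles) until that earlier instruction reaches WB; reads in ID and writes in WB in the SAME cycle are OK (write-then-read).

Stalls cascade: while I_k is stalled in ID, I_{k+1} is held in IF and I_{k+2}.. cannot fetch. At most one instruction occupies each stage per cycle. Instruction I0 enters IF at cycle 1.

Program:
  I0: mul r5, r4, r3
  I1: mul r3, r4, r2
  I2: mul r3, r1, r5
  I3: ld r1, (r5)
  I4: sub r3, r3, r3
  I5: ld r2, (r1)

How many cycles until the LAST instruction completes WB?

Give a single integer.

I0 mul r5 <- r4,r3: IF@1 ID@2 stall=0 (-) EX@3 MEM@4 WB@5
I1 mul r3 <- r4,r2: IF@2 ID@3 stall=0 (-) EX@4 MEM@5 WB@6
I2 mul r3 <- r1,r5: IF@3 ID@4 stall=1 (RAW on I0.r5 (WB@5)) EX@6 MEM@7 WB@8
I3 ld r1 <- r5: IF@4 ID@6 stall=0 (-) EX@7 MEM@8 WB@9
I4 sub r3 <- r3,r3: IF@6 ID@7 stall=1 (RAW on I2.r3 (WB@8)) EX@9 MEM@10 WB@11
I5 ld r2 <- r1: IF@7 ID@9 stall=0 (-) EX@10 MEM@11 WB@12

Answer: 12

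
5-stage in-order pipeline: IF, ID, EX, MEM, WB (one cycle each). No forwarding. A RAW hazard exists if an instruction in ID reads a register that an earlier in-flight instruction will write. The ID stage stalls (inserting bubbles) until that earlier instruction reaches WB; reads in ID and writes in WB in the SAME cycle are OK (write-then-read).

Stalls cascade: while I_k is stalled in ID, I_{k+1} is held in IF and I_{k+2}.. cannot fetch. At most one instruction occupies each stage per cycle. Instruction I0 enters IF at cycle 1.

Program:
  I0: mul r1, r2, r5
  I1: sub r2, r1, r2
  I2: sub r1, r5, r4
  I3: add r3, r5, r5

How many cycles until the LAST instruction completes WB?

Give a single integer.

Answer: 10

Derivation:
I0 mul r1 <- r2,r5: IF@1 ID@2 stall=0 (-) EX@3 MEM@4 WB@5
I1 sub r2 <- r1,r2: IF@2 ID@3 stall=2 (RAW on I0.r1 (WB@5)) EX@6 MEM@7 WB@8
I2 sub r1 <- r5,r4: IF@3 ID@6 stall=0 (-) EX@7 MEM@8 WB@9
I3 add r3 <- r5,r5: IF@6 ID@7 stall=0 (-) EX@8 MEM@9 WB@10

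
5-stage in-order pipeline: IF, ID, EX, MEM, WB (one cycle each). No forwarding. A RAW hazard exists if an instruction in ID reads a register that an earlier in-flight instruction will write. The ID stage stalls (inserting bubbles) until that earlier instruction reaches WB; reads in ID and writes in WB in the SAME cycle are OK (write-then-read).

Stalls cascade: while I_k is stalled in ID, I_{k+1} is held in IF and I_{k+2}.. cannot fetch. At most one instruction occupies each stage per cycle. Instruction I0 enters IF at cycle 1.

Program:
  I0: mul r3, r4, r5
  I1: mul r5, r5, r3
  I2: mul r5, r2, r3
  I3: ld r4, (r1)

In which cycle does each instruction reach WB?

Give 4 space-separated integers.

I0 mul r3 <- r4,r5: IF@1 ID@2 stall=0 (-) EX@3 MEM@4 WB@5
I1 mul r5 <- r5,r3: IF@2 ID@3 stall=2 (RAW on I0.r3 (WB@5)) EX@6 MEM@7 WB@8
I2 mul r5 <- r2,r3: IF@3 ID@6 stall=0 (-) EX@7 MEM@8 WB@9
I3 ld r4 <- r1: IF@6 ID@7 stall=0 (-) EX@8 MEM@9 WB@10

Answer: 5 8 9 10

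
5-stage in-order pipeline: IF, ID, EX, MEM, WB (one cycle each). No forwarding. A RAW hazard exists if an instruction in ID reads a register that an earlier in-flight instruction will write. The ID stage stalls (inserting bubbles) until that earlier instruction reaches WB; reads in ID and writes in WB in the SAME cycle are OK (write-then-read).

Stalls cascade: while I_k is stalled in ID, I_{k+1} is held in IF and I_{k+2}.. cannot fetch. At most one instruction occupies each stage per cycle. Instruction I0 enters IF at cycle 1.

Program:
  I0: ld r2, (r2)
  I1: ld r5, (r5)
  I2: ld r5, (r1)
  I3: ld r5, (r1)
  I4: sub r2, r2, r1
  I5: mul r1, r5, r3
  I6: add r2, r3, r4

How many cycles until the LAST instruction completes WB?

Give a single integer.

I0 ld r2 <- r2: IF@1 ID@2 stall=0 (-) EX@3 MEM@4 WB@5
I1 ld r5 <- r5: IF@2 ID@3 stall=0 (-) EX@4 MEM@5 WB@6
I2 ld r5 <- r1: IF@3 ID@4 stall=0 (-) EX@5 MEM@6 WB@7
I3 ld r5 <- r1: IF@4 ID@5 stall=0 (-) EX@6 MEM@7 WB@8
I4 sub r2 <- r2,r1: IF@5 ID@6 stall=0 (-) EX@7 MEM@8 WB@9
I5 mul r1 <- r5,r3: IF@6 ID@7 stall=1 (RAW on I3.r5 (WB@8)) EX@9 MEM@10 WB@11
I6 add r2 <- r3,r4: IF@7 ID@9 stall=0 (-) EX@10 MEM@11 WB@12

Answer: 12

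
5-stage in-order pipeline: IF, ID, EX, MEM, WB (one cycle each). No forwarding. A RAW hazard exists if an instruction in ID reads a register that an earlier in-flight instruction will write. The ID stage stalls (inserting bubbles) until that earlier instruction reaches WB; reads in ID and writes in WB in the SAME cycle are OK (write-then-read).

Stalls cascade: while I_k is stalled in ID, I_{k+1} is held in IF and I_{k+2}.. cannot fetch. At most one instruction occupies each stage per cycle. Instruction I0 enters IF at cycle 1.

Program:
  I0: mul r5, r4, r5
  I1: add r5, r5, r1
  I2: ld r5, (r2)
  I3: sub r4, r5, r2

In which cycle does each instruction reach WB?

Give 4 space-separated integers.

Answer: 5 8 9 12

Derivation:
I0 mul r5 <- r4,r5: IF@1 ID@2 stall=0 (-) EX@3 MEM@4 WB@5
I1 add r5 <- r5,r1: IF@2 ID@3 stall=2 (RAW on I0.r5 (WB@5)) EX@6 MEM@7 WB@8
I2 ld r5 <- r2: IF@3 ID@6 stall=0 (-) EX@7 MEM@8 WB@9
I3 sub r4 <- r5,r2: IF@6 ID@7 stall=2 (RAW on I2.r5 (WB@9)) EX@10 MEM@11 WB@12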